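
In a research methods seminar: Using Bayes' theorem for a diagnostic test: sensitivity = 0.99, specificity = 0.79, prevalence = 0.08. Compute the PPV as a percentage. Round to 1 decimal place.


PPV = (sens * prev) / (sens * prev + (1-spec) * (1-prev))
Numerator = 0.99 * 0.08 = 0.0792
P(positive and no disease) = (1 - spec) * (1 - prev) = (1 - 0.79) * (1 - 0.08) = 0.1932
Denominator = 0.0792 + 0.1932 = 0.2724
PPV = 0.0792 / 0.2724 = 0.290749
As percentage = 29.1


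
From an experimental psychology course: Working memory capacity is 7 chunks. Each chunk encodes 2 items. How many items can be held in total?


Total items = chunks * items_per_chunk
= 7 * 2
= 14


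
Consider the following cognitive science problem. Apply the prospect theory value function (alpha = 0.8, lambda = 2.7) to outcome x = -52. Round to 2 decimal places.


Since x = -52 < 0, use v(x) = -lambda*(-x)^alpha
(-x) = 52
52^0.8 = 23.5941
v(-52) = -2.7 * 23.5941
= -63.70


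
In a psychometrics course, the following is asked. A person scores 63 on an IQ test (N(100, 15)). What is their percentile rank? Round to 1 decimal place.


z = (IQ - mean) / SD
z = (63 - 100) / 15 = -2.4667
Percentile = Phi(-2.4667) * 100
Phi(-2.4667) = 0.006818
= 0.7


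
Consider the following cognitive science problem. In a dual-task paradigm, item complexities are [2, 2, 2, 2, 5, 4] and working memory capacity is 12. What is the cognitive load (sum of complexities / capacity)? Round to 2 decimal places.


Total complexity = 2 + 2 + 2 + 2 + 5 + 4 = 17
Load = total / capacity = 17 / 12
= 1.42


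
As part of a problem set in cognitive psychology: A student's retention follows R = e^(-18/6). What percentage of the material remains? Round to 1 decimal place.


R = e^(-t/S)
-t/S = -18/6 = -3.0
R = e^(-3.0) = 0.049787
Percentage = 0.049787 * 100
= 5.0


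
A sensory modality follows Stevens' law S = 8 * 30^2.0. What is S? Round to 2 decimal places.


S = 8 * 30^2.0
30^2.0 = 900.0
S = 8 * 900.0
= 7200.00


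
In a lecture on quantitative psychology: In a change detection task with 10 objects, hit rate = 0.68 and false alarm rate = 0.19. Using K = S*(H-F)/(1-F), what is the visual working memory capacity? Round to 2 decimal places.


K = S * (H - F) / (1 - F)
H - F = 0.49
1 - F = 0.81
K = 10 * 0.49 / 0.81
= 6.05


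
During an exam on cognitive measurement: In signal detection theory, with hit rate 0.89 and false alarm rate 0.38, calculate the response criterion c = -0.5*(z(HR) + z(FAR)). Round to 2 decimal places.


c = -0.5 * (z(HR) + z(FAR))
z(0.89) = 1.2265
z(0.38) = -0.3055
c = -0.5 * (1.2265 + -0.3055)
= -0.5 * 0.921
= -0.46


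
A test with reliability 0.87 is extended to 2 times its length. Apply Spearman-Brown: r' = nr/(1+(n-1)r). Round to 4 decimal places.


r_new = n*r / (1 + (n-1)*r)
Numerator = 2 * 0.87 = 1.74
Denominator = 1 + 1 * 0.87 = 1.87
r_new = 1.74 / 1.87
= 0.9305


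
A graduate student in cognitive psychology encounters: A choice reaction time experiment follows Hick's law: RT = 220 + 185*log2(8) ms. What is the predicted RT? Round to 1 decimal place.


RT = 220 + 185 * log2(8)
log2(8) = 3.0
RT = 220 + 185 * 3.0
= 220 + 555.0
= 775.0 ms


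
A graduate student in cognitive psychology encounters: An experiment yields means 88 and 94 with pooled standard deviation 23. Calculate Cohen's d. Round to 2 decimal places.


Cohen's d = (M1 - M2) / S_pooled
= (88 - 94) / 23
= -6 / 23
= -0.26


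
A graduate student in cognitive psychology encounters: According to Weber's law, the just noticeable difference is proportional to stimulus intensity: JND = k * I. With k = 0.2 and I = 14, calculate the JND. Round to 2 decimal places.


JND = k * I
JND = 0.2 * 14
= 2.80


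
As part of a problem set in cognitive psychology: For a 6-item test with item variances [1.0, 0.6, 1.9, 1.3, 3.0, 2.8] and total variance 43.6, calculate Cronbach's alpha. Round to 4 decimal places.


alpha = (k/(k-1)) * (1 - sum(s_i^2)/s_total^2)
sum(item variances) = 10.6
k/(k-1) = 6/5 = 1.2
1 - 10.6/43.6 = 1 - 0.243119 = 0.756881
alpha = 1.2 * 0.756881
= 0.9083


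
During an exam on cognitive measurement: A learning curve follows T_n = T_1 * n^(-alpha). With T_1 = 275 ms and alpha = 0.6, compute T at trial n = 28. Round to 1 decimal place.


T_n = 275 * 28^(-0.6)
28^(-0.6) = 0.135427
T_n = 275 * 0.135427
= 37.2 ms


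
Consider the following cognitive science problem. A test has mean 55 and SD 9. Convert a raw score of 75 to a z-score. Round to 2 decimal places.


z = (X - mu) / sigma
= (75 - 55) / 9
= 20 / 9
= 2.22


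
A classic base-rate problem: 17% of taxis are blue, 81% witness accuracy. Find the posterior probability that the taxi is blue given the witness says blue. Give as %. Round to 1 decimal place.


P(blue | says blue) = P(says blue | blue)*P(blue) / [P(says blue | blue)*P(blue) + P(says blue | not blue)*P(not blue)]
Numerator = 0.81 * 0.17 = 0.1377
False identification = 0.19 * 0.83 = 0.1577
P = 0.1377 / (0.1377 + 0.1577)
= 0.1377 / 0.2954
As percentage = 46.6


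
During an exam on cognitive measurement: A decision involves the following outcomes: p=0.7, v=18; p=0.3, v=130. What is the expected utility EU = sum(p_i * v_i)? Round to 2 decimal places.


EU = sum(p_i * v_i)
0.7 * 18 = 12.6
0.3 * 130 = 39.0
EU = 12.6 + 39.0
= 51.60


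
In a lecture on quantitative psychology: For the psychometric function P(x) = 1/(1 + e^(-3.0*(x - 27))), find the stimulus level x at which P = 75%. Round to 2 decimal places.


At P = 0.75: 0.75 = 1/(1 + e^(-k*(x-x0)))
Solving: e^(-k*(x-x0)) = 1/3
x = x0 + ln(3)/k
ln(3) = 1.0986
x = 27 + 1.0986/3.0
= 27 + 0.3662
= 27.37


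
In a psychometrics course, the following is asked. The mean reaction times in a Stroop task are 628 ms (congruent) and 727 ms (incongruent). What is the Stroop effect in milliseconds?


Stroop effect = RT(incongruent) - RT(congruent)
= 727 - 628
= 99 ms


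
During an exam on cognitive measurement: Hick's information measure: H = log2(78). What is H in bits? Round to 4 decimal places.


H = log2(n)
H = log2(78)
= 6.2854


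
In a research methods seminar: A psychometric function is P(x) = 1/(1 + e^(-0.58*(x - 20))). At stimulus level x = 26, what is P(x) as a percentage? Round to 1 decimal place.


P(x) = 1/(1 + e^(-0.58*(26 - 20)))
Exponent = -0.58 * 6 = -3.48
e^(-3.48) = 0.030807
P = 1/(1 + 0.030807) = 0.970114
Percentage = 97.0


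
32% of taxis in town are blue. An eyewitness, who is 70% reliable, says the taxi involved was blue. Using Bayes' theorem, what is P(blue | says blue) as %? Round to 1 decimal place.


P(blue | says blue) = P(says blue | blue)*P(blue) / [P(says blue | blue)*P(blue) + P(says blue | not blue)*P(not blue)]
Numerator = 0.7 * 0.32 = 0.224
False identification = 0.3 * 0.68 = 0.204
P = 0.224 / (0.224 + 0.204)
= 0.224 / 0.428
As percentage = 52.3


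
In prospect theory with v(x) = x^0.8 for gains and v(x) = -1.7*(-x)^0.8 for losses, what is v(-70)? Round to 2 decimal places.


Since x = -70 < 0, use v(x) = -lambda*(-x)^alpha
(-x) = 70
70^0.8 = 29.9281
v(-70) = -1.7 * 29.9281
= -50.88


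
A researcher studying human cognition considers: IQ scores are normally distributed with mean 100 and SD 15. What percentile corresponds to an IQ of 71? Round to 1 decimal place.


z = (IQ - mean) / SD
z = (71 - 100) / 15 = -1.9333
Percentile = Phi(-1.9333) * 100
Phi(-1.9333) = 0.0266
= 2.7


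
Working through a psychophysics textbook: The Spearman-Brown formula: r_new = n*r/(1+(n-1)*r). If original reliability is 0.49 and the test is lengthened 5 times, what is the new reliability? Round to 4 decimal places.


r_new = n*r / (1 + (n-1)*r)
Numerator = 5 * 0.49 = 2.45
Denominator = 1 + 4 * 0.49 = 2.96
r_new = 2.45 / 2.96
= 0.8277


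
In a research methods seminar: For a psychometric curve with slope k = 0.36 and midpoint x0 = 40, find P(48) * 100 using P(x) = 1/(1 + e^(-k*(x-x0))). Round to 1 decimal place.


P(x) = 1/(1 + e^(-0.36*(48 - 40)))
Exponent = -0.36 * 8 = -2.88
e^(-2.88) = 0.056135
P = 1/(1 + 0.056135) = 0.946849
Percentage = 94.7


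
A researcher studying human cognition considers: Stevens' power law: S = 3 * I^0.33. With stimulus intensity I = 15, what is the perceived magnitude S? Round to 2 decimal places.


S = 3 * 15^0.33
15^0.33 = 2.4441
S = 3 * 2.4441
= 7.33


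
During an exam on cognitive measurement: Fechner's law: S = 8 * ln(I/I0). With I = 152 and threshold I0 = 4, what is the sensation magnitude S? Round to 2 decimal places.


S = 8 * ln(152/4)
I/I0 = 38.0
ln(38.0) = 3.6376
S = 8 * 3.6376
= 29.10


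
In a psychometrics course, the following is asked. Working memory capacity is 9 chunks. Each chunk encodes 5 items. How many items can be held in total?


Total items = chunks * items_per_chunk
= 9 * 5
= 45


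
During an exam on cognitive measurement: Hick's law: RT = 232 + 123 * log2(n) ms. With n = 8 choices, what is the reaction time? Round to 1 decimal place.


RT = 232 + 123 * log2(8)
log2(8) = 3.0
RT = 232 + 123 * 3.0
= 232 + 369.0
= 601.0 ms


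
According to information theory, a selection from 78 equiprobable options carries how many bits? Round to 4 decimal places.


H = log2(n)
H = log2(78)
= 6.2854


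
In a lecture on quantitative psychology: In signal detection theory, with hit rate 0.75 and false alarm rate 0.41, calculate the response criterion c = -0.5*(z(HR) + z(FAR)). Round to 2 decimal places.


c = -0.5 * (z(HR) + z(FAR))
z(0.75) = 0.6745
z(0.41) = -0.2275
c = -0.5 * (0.6745 + -0.2275)
= -0.5 * 0.447
= -0.22


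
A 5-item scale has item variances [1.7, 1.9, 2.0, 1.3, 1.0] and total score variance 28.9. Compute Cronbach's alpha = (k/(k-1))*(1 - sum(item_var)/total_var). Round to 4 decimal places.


alpha = (k/(k-1)) * (1 - sum(s_i^2)/s_total^2)
sum(item variances) = 7.9
k/(k-1) = 5/4 = 1.25
1 - 7.9/28.9 = 1 - 0.273356 = 0.726644
alpha = 1.25 * 0.726644
= 0.9083


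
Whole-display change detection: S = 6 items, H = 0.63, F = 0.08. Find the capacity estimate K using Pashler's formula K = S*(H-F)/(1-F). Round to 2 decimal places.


K = S * (H - F) / (1 - F)
H - F = 0.55
1 - F = 0.92
K = 6 * 0.55 / 0.92
= 3.59


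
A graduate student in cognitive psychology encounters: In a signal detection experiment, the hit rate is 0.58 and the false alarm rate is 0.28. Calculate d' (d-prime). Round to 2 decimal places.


d' = z(HR) - z(FAR)
z(0.58) = 0.2019
z(0.28) = -0.5828
d' = 0.2019 - -0.5828
= 0.78


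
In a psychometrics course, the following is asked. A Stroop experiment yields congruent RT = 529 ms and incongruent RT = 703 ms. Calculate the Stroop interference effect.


Stroop effect = RT(incongruent) - RT(congruent)
= 703 - 529
= 174 ms


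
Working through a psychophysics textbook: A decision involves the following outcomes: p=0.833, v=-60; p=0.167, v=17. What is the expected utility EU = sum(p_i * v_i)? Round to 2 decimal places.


EU = sum(p_i * v_i)
0.833 * -60 = -49.98
0.167 * 17 = 2.839
EU = -49.98 + 2.839
= -47.14


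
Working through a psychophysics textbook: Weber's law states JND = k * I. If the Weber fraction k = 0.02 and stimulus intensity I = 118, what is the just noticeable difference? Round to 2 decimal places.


JND = k * I
JND = 0.02 * 118
= 2.36


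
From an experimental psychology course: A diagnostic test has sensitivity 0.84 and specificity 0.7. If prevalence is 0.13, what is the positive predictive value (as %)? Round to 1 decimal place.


PPV = (sens * prev) / (sens * prev + (1-spec) * (1-prev))
Numerator = 0.84 * 0.13 = 0.1092
P(positive and no disease) = (1 - spec) * (1 - prev) = (1 - 0.7) * (1 - 0.13) = 0.261
Denominator = 0.1092 + 0.261 = 0.3702
PPV = 0.1092 / 0.3702 = 0.294976
As percentage = 29.5


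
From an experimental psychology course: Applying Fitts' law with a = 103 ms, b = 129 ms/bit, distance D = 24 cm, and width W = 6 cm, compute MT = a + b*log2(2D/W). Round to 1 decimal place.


MT = 103 + 129 * log2(2*24/6)
2D/W = 8.0
log2(8.0) = 3.0
MT = 103 + 129 * 3.0
= 490.0 ms


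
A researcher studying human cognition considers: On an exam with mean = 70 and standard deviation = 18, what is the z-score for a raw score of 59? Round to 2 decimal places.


z = (X - mu) / sigma
= (59 - 70) / 18
= -11 / 18
= -0.61


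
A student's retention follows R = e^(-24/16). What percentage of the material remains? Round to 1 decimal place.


R = e^(-t/S)
-t/S = -24/16 = -1.5
R = e^(-1.5) = 0.22313
Percentage = 0.22313 * 100
= 22.3


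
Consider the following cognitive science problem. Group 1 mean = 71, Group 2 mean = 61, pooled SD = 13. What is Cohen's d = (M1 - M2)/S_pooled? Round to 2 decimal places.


Cohen's d = (M1 - M2) / S_pooled
= (71 - 61) / 13
= 10 / 13
= 0.77


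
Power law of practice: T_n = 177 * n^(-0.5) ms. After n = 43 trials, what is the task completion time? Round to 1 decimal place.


T_n = 177 * 43^(-0.5)
43^(-0.5) = 0.152499
T_n = 177 * 0.152499
= 27.0 ms


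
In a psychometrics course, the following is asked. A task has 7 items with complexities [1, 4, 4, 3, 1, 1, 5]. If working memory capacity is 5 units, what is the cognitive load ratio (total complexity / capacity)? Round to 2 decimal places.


Total complexity = 1 + 4 + 4 + 3 + 1 + 1 + 5 = 19
Load = total / capacity = 19 / 5
= 3.80


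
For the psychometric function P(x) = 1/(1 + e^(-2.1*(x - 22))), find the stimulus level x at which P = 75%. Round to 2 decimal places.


At P = 0.75: 0.75 = 1/(1 + e^(-k*(x-x0)))
Solving: e^(-k*(x-x0)) = 1/3
x = x0 + ln(3)/k
ln(3) = 1.0986
x = 22 + 1.0986/2.1
= 22 + 0.5231
= 22.52


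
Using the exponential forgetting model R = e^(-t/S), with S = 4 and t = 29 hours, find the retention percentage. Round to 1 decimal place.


R = e^(-t/S)
-t/S = -29/4 = -7.25
R = e^(-7.25) = 0.00071
Percentage = 0.00071 * 100
= 0.1


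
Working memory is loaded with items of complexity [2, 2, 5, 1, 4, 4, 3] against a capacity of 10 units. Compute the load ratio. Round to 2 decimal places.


Total complexity = 2 + 2 + 5 + 1 + 4 + 4 + 3 = 21
Load = total / capacity = 21 / 10
= 2.10


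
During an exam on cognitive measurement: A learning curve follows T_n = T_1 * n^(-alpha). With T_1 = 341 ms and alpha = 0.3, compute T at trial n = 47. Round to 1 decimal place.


T_n = 341 * 47^(-0.3)
47^(-0.3) = 0.315044
T_n = 341 * 0.315044
= 107.4 ms


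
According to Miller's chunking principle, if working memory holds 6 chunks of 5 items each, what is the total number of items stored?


Total items = chunks * items_per_chunk
= 6 * 5
= 30


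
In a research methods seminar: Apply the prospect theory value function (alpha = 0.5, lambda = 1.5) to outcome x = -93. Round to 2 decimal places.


Since x = -93 < 0, use v(x) = -lambda*(-x)^alpha
(-x) = 93
93^0.5 = 9.6437
v(-93) = -1.5 * 9.6437
= -14.47


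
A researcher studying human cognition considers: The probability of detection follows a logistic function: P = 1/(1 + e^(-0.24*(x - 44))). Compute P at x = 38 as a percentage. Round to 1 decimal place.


P(x) = 1/(1 + e^(-0.24*(38 - 44)))
Exponent = -0.24 * -6 = 1.44
e^(1.44) = 4.220696
P = 1/(1 + 4.220696) = 0.191545
Percentage = 19.2


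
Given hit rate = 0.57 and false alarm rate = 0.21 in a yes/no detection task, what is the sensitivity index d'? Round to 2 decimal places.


d' = z(HR) - z(FAR)
z(0.57) = 0.1764
z(0.21) = -0.8064
d' = 0.1764 - -0.8064
= 0.98


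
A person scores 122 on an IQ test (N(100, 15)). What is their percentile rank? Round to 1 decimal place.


z = (IQ - mean) / SD
z = (122 - 100) / 15 = 1.4667
Percentile = Phi(1.4667) * 100
Phi(1.4667) = 0.928771
= 92.9


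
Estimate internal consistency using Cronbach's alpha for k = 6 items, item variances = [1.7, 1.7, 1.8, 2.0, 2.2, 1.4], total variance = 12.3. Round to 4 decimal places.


alpha = (k/(k-1)) * (1 - sum(s_i^2)/s_total^2)
sum(item variances) = 10.8
k/(k-1) = 6/5 = 1.2
1 - 10.8/12.3 = 1 - 0.878049 = 0.121951
alpha = 1.2 * 0.121951
= 0.1463


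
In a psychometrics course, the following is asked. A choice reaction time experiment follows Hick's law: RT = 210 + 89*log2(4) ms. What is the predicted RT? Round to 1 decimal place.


RT = 210 + 89 * log2(4)
log2(4) = 2.0
RT = 210 + 89 * 2.0
= 210 + 178.0
= 388.0 ms


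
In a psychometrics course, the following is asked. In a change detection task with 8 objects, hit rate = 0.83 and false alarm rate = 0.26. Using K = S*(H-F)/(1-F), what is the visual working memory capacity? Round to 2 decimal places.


K = S * (H - F) / (1 - F)
H - F = 0.57
1 - F = 0.74
K = 8 * 0.57 / 0.74
= 6.16


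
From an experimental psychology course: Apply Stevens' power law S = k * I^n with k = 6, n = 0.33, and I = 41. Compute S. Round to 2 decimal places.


S = 6 * 41^0.33
41^0.33 = 3.4058
S = 6 * 3.4058
= 20.43


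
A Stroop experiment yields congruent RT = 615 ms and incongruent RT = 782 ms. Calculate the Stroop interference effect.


Stroop effect = RT(incongruent) - RT(congruent)
= 782 - 615
= 167 ms


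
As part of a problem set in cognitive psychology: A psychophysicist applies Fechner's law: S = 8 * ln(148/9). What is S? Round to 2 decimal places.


S = 8 * ln(148/9)
I/I0 = 16.444444
ln(16.444444) = 2.8
S = 8 * 2.8
= 22.40


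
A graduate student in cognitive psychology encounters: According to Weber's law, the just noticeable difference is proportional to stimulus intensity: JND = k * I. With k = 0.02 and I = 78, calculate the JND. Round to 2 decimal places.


JND = k * I
JND = 0.02 * 78
= 1.56


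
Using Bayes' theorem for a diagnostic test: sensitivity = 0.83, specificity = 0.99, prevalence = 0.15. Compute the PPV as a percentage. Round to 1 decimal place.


PPV = (sens * prev) / (sens * prev + (1-spec) * (1-prev))
Numerator = 0.83 * 0.15 = 0.1245
P(positive and no disease) = (1 - spec) * (1 - prev) = (1 - 0.99) * (1 - 0.15) = 0.0085
Denominator = 0.1245 + 0.0085 = 0.133
PPV = 0.1245 / 0.133 = 0.93609
As percentage = 93.6


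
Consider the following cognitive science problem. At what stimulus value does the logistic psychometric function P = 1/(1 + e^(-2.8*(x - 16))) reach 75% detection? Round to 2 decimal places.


At P = 0.75: 0.75 = 1/(1 + e^(-k*(x-x0)))
Solving: e^(-k*(x-x0)) = 1/3
x = x0 + ln(3)/k
ln(3) = 1.0986
x = 16 + 1.0986/2.8
= 16 + 0.3924
= 16.39


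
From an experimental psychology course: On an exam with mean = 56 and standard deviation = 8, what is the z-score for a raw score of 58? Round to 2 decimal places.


z = (X - mu) / sigma
= (58 - 56) / 8
= 2 / 8
= 0.25


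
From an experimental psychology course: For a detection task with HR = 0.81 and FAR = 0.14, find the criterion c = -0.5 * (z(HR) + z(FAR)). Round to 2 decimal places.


c = -0.5 * (z(HR) + z(FAR))
z(0.81) = 0.8779
z(0.14) = -1.0803
c = -0.5 * (0.8779 + -1.0803)
= -0.5 * -0.2024
= 0.10


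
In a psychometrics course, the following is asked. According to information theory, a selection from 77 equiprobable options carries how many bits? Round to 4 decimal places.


H = log2(n)
H = log2(77)
= 6.2668


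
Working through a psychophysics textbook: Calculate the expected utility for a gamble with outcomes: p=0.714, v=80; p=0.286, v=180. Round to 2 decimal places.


EU = sum(p_i * v_i)
0.714 * 80 = 57.12
0.286 * 180 = 51.48
EU = 57.12 + 51.48
= 108.60


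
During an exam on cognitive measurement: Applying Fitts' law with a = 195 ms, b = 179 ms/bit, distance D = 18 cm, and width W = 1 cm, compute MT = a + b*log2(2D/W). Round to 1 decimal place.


MT = 195 + 179 * log2(2*18/1)
2D/W = 36.0
log2(36.0) = 5.1699
MT = 195 + 179 * 5.1699
= 1120.4 ms


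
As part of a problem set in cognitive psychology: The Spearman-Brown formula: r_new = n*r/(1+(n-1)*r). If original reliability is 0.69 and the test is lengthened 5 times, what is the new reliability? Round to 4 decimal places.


r_new = n*r / (1 + (n-1)*r)
Numerator = 5 * 0.69 = 3.45
Denominator = 1 + 4 * 0.69 = 3.76
r_new = 3.45 / 3.76
= 0.9176


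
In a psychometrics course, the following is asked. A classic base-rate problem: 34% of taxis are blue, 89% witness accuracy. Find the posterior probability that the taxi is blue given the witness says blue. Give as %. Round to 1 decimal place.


P(blue | says blue) = P(says blue | blue)*P(blue) / [P(says blue | blue)*P(blue) + P(says blue | not blue)*P(not blue)]
Numerator = 0.89 * 0.34 = 0.3026
False identification = 0.11 * 0.66 = 0.0726
P = 0.3026 / (0.3026 + 0.0726)
= 0.3026 / 0.3752
As percentage = 80.7


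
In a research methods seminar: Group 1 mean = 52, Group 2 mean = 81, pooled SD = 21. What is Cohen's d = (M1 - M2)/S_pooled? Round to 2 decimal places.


Cohen's d = (M1 - M2) / S_pooled
= (52 - 81) / 21
= -29 / 21
= -1.38


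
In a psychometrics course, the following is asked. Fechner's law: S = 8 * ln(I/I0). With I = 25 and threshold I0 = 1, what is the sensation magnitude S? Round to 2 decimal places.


S = 8 * ln(25/1)
I/I0 = 25.0
ln(25.0) = 3.2189
S = 8 * 3.2189
= 25.75


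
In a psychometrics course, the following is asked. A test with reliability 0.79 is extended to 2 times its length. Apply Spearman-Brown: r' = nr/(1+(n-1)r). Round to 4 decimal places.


r_new = n*r / (1 + (n-1)*r)
Numerator = 2 * 0.79 = 1.58
Denominator = 1 + 1 * 0.79 = 1.79
r_new = 1.58 / 1.79
= 0.8827


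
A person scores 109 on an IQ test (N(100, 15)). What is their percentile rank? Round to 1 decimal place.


z = (IQ - mean) / SD
z = (109 - 100) / 15 = 0.6
Percentile = Phi(0.6) * 100
Phi(0.6) = 0.725747
= 72.6


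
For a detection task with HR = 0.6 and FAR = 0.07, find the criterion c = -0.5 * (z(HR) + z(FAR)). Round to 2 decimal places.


c = -0.5 * (z(HR) + z(FAR))
z(0.6) = 0.2533
z(0.07) = -1.4758
c = -0.5 * (0.2533 + -1.4758)
= -0.5 * -1.2225
= 0.61


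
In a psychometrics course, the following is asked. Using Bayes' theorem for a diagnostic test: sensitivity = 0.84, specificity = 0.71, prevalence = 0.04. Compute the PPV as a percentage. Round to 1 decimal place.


PPV = (sens * prev) / (sens * prev + (1-spec) * (1-prev))
Numerator = 0.84 * 0.04 = 0.0336
P(positive and no disease) = (1 - spec) * (1 - prev) = (1 - 0.71) * (1 - 0.04) = 0.2784
Denominator = 0.0336 + 0.2784 = 0.312
PPV = 0.0336 / 0.312 = 0.107692
As percentage = 10.8


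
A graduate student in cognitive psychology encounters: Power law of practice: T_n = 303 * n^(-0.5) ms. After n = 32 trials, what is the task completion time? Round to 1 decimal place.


T_n = 303 * 32^(-0.5)
32^(-0.5) = 0.176777
T_n = 303 * 0.176777
= 53.6 ms


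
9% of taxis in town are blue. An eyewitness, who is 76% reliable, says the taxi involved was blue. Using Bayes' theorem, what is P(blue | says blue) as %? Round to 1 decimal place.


P(blue | says blue) = P(says blue | blue)*P(blue) / [P(says blue | blue)*P(blue) + P(says blue | not blue)*P(not blue)]
Numerator = 0.76 * 0.09 = 0.0684
False identification = 0.24 * 0.91 = 0.2184
P = 0.0684 / (0.0684 + 0.2184)
= 0.0684 / 0.2868
As percentage = 23.8


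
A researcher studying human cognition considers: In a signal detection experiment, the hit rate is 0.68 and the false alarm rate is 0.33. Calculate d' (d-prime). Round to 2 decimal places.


d' = z(HR) - z(FAR)
z(0.68) = 0.4677
z(0.33) = -0.4399
d' = 0.4677 - -0.4399
= 0.91


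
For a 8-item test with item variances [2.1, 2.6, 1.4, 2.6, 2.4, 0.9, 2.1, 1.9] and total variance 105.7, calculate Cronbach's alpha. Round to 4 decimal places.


alpha = (k/(k-1)) * (1 - sum(s_i^2)/s_total^2)
sum(item variances) = 16.0
k/(k-1) = 8/7 = 1.142857
1 - 16.0/105.7 = 1 - 0.151372 = 0.848628
alpha = 1.142857 * 0.848628
= 0.9699


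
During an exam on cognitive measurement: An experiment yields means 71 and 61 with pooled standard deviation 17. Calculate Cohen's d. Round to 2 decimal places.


Cohen's d = (M1 - M2) / S_pooled
= (71 - 61) / 17
= 10 / 17
= 0.59


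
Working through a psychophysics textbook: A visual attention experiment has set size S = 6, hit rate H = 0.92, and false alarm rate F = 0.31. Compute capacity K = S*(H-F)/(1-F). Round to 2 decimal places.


K = S * (H - F) / (1 - F)
H - F = 0.61
1 - F = 0.69
K = 6 * 0.61 / 0.69
= 5.30


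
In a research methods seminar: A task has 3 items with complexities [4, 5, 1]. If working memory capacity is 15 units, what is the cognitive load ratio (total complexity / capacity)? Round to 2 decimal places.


Total complexity = 4 + 5 + 1 = 10
Load = total / capacity = 10 / 15
= 0.67


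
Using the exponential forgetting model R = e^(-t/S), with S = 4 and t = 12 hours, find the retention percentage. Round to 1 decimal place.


R = e^(-t/S)
-t/S = -12/4 = -3.0
R = e^(-3.0) = 0.049787
Percentage = 0.049787 * 100
= 5.0


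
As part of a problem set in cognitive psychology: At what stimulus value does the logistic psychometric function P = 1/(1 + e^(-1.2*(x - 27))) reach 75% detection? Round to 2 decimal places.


At P = 0.75: 0.75 = 1/(1 + e^(-k*(x-x0)))
Solving: e^(-k*(x-x0)) = 1/3
x = x0 + ln(3)/k
ln(3) = 1.0986
x = 27 + 1.0986/1.2
= 27 + 0.9155
= 27.92


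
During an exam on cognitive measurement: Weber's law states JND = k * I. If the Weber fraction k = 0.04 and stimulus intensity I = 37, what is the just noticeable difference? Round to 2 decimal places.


JND = k * I
JND = 0.04 * 37
= 1.48


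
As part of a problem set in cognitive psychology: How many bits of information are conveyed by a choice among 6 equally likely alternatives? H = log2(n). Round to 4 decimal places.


H = log2(n)
H = log2(6)
= 2.5850


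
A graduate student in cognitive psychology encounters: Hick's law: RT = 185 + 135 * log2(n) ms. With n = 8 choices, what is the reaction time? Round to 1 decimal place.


RT = 185 + 135 * log2(8)
log2(8) = 3.0
RT = 185 + 135 * 3.0
= 185 + 405.0
= 590.0 ms


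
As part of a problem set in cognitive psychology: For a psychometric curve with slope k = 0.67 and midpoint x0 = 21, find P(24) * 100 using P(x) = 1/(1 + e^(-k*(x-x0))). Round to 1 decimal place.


P(x) = 1/(1 + e^(-0.67*(24 - 21)))
Exponent = -0.67 * 3 = -2.01
e^(-2.01) = 0.133989
P = 1/(1 + 0.133989) = 0.881843
Percentage = 88.2


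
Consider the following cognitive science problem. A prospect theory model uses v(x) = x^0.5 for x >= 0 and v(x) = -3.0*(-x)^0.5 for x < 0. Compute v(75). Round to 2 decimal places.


Since x = 75 >= 0, use v(x) = x^0.5
75^0.5 = 8.6603
v(75) = 8.66


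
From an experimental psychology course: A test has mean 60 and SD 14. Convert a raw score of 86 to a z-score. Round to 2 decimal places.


z = (X - mu) / sigma
= (86 - 60) / 14
= 26 / 14
= 1.86


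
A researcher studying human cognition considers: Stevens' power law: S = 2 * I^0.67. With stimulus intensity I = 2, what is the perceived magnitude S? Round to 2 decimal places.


S = 2 * 2^0.67
2^0.67 = 1.5911
S = 2 * 1.5911
= 3.18


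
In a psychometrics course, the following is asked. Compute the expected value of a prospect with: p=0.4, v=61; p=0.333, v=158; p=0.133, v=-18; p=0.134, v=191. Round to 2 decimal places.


EU = sum(p_i * v_i)
0.4 * 61 = 24.4
0.333 * 158 = 52.614
0.133 * -18 = -2.394
0.134 * 191 = 25.594
EU = 24.4 + 52.614 + -2.394 + 25.594
= 100.21


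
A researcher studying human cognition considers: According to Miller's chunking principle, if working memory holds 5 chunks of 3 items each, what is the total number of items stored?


Total items = chunks * items_per_chunk
= 5 * 3
= 15


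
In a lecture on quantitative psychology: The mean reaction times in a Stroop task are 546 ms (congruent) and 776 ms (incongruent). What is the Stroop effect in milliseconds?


Stroop effect = RT(incongruent) - RT(congruent)
= 776 - 546
= 230 ms


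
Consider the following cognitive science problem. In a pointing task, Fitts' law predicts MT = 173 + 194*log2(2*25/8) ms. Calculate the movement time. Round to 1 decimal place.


MT = 173 + 194 * log2(2*25/8)
2D/W = 6.25
log2(6.25) = 2.6439
MT = 173 + 194 * 2.6439
= 685.9 ms


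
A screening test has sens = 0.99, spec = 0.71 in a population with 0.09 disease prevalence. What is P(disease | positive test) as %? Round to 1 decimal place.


PPV = (sens * prev) / (sens * prev + (1-spec) * (1-prev))
Numerator = 0.99 * 0.09 = 0.0891
P(positive and no disease) = (1 - spec) * (1 - prev) = (1 - 0.71) * (1 - 0.09) = 0.2639
Denominator = 0.0891 + 0.2639 = 0.353
PPV = 0.0891 / 0.353 = 0.252408
As percentage = 25.2


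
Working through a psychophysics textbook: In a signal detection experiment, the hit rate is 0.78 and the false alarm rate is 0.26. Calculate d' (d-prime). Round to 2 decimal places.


d' = z(HR) - z(FAR)
z(0.78) = 0.7722
z(0.26) = -0.6433
d' = 0.7722 - -0.6433
= 1.42


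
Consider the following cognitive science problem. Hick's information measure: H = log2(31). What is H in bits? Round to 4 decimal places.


H = log2(n)
H = log2(31)
= 4.9542


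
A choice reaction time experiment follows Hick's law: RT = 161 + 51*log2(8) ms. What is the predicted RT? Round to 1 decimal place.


RT = 161 + 51 * log2(8)
log2(8) = 3.0
RT = 161 + 51 * 3.0
= 161 + 153.0
= 314.0 ms


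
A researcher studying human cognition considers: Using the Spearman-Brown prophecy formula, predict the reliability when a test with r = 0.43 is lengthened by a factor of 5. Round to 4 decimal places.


r_new = n*r / (1 + (n-1)*r)
Numerator = 5 * 0.43 = 2.15
Denominator = 1 + 4 * 0.43 = 2.72
r_new = 2.15 / 2.72
= 0.7904


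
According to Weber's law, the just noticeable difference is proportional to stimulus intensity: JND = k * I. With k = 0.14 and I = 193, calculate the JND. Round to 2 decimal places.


JND = k * I
JND = 0.14 * 193
= 27.02


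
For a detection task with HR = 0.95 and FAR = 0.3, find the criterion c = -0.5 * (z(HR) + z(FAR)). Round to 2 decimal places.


c = -0.5 * (z(HR) + z(FAR))
z(0.95) = 1.6449
z(0.3) = -0.5244
c = -0.5 * (1.6449 + -0.5244)
= -0.5 * 1.1205
= -0.56


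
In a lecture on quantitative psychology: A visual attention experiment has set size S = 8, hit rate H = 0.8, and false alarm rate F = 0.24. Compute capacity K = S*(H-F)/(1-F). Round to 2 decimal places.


K = S * (H - F) / (1 - F)
H - F = 0.56
1 - F = 0.76
K = 8 * 0.56 / 0.76
= 5.89


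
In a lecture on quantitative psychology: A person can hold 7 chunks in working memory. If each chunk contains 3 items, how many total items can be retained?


Total items = chunks * items_per_chunk
= 7 * 3
= 21


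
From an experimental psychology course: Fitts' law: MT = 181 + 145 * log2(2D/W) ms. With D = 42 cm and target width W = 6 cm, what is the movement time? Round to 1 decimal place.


MT = 181 + 145 * log2(2*42/6)
2D/W = 14.0
log2(14.0) = 3.8074
MT = 181 + 145 * 3.8074
= 733.1 ms


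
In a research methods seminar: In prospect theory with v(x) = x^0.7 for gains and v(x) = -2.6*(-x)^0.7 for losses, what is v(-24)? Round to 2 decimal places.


Since x = -24 < 0, use v(x) = -lambda*(-x)^alpha
(-x) = 24
24^0.7 = 9.2501
v(-24) = -2.6 * 9.2501
= -24.05


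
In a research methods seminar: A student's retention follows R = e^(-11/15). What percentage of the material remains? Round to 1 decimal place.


R = e^(-t/S)
-t/S = -11/15 = -0.733333
R = e^(-0.733333) = 0.480305
Percentage = 0.480305 * 100
= 48.0


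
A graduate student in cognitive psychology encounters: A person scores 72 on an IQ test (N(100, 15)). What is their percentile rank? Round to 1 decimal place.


z = (IQ - mean) / SD
z = (72 - 100) / 15 = -1.8667
Percentile = Phi(-1.8667) * 100
Phi(-1.8667) = 0.030972
= 3.1


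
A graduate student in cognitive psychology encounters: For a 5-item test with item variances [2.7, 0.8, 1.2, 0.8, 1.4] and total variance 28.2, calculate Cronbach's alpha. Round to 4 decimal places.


alpha = (k/(k-1)) * (1 - sum(s_i^2)/s_total^2)
sum(item variances) = 6.9
k/(k-1) = 5/4 = 1.25
1 - 6.9/28.2 = 1 - 0.244681 = 0.755319
alpha = 1.25 * 0.755319
= 0.9441


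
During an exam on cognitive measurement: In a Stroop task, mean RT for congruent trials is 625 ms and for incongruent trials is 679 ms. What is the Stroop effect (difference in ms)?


Stroop effect = RT(incongruent) - RT(congruent)
= 679 - 625
= 54 ms


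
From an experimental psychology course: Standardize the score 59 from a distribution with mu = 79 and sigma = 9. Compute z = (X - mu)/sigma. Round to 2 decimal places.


z = (X - mu) / sigma
= (59 - 79) / 9
= -20 / 9
= -2.22


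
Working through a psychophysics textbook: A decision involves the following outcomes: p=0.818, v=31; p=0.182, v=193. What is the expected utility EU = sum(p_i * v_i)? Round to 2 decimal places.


EU = sum(p_i * v_i)
0.818 * 31 = 25.358
0.182 * 193 = 35.126
EU = 25.358 + 35.126
= 60.48


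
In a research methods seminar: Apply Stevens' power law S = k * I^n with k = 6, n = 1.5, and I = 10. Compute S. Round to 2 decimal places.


S = 6 * 10^1.5
10^1.5 = 31.6228
S = 6 * 31.6228
= 189.74


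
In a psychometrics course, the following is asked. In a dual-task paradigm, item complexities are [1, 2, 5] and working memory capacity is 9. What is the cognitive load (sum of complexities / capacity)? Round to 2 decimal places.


Total complexity = 1 + 2 + 5 = 8
Load = total / capacity = 8 / 9
= 0.89


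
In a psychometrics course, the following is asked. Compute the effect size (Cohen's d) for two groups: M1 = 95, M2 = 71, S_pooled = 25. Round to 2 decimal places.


Cohen's d = (M1 - M2) / S_pooled
= (95 - 71) / 25
= 24 / 25
= 0.96


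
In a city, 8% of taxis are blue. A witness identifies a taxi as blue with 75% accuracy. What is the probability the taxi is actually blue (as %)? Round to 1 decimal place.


P(blue | says blue) = P(says blue | blue)*P(blue) / [P(says blue | blue)*P(blue) + P(says blue | not blue)*P(not blue)]
Numerator = 0.75 * 0.08 = 0.06
False identification = 0.25 * 0.92 = 0.23
P = 0.06 / (0.06 + 0.23)
= 0.06 / 0.29
As percentage = 20.7


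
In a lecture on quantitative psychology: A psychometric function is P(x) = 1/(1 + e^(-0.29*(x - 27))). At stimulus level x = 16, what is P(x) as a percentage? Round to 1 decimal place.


P(x) = 1/(1 + e^(-0.29*(16 - 27)))
Exponent = -0.29 * -11 = 3.19
e^(3.19) = 24.288427
P = 1/(1 + 24.288427) = 0.039544
Percentage = 4.0


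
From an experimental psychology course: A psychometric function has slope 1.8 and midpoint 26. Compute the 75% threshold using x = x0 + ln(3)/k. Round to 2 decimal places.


At P = 0.75: 0.75 = 1/(1 + e^(-k*(x-x0)))
Solving: e^(-k*(x-x0)) = 1/3
x = x0 + ln(3)/k
ln(3) = 1.0986
x = 26 + 1.0986/1.8
= 26 + 0.6103
= 26.61


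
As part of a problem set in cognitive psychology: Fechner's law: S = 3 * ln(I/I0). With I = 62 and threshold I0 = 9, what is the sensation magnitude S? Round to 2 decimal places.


S = 3 * ln(62/9)
I/I0 = 6.888889
ln(6.888889) = 1.9299
S = 3 * 1.9299
= 5.79


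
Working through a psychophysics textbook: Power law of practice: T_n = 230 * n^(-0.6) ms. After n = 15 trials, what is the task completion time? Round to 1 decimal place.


T_n = 230 * 15^(-0.6)
15^(-0.6) = 0.196945
T_n = 230 * 0.196945
= 45.3 ms


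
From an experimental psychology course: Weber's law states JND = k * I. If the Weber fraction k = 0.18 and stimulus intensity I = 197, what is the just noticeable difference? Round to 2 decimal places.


JND = k * I
JND = 0.18 * 197
= 35.46


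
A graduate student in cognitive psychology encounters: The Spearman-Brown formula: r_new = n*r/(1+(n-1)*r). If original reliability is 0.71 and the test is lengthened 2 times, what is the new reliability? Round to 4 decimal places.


r_new = n*r / (1 + (n-1)*r)
Numerator = 2 * 0.71 = 1.42
Denominator = 1 + 1 * 0.71 = 1.71
r_new = 1.42 / 1.71
= 0.8304


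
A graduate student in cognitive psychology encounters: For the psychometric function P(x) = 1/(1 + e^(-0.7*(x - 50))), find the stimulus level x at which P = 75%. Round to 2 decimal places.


At P = 0.75: 0.75 = 1/(1 + e^(-k*(x-x0)))
Solving: e^(-k*(x-x0)) = 1/3
x = x0 + ln(3)/k
ln(3) = 1.0986
x = 50 + 1.0986/0.7
= 50 + 1.5694
= 51.57


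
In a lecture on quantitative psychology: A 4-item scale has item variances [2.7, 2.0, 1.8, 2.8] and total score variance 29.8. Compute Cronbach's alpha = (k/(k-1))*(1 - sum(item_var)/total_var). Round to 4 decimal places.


alpha = (k/(k-1)) * (1 - sum(s_i^2)/s_total^2)
sum(item variances) = 9.3
k/(k-1) = 4/3 = 1.333333
1 - 9.3/29.8 = 1 - 0.312081 = 0.687919
alpha = 1.333333 * 0.687919
= 0.9172


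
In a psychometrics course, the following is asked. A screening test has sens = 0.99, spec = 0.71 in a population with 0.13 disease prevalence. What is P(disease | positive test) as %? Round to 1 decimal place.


PPV = (sens * prev) / (sens * prev + (1-spec) * (1-prev))
Numerator = 0.99 * 0.13 = 0.1287
P(positive and no disease) = (1 - spec) * (1 - prev) = (1 - 0.71) * (1 - 0.13) = 0.2523
Denominator = 0.1287 + 0.2523 = 0.381
PPV = 0.1287 / 0.381 = 0.337795
As percentage = 33.8


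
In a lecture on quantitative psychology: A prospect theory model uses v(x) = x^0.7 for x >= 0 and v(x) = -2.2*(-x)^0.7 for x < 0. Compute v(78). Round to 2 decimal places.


Since x = 78 >= 0, use v(x) = x^0.7
78^0.7 = 21.1089
v(78) = 21.11


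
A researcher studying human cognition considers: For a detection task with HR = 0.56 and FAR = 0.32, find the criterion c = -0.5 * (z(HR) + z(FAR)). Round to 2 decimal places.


c = -0.5 * (z(HR) + z(FAR))
z(0.56) = 0.151
z(0.32) = -0.4677
c = -0.5 * (0.151 + -0.4677)
= -0.5 * -0.3167
= 0.16


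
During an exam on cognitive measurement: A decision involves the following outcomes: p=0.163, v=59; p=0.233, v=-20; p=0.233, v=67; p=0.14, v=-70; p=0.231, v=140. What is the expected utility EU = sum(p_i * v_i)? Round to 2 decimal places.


EU = sum(p_i * v_i)
0.163 * 59 = 9.617
0.233 * -20 = -4.66
0.233 * 67 = 15.611
0.14 * -70 = -9.8
0.231 * 140 = 32.34
EU = 9.617 + -4.66 + 15.611 + -9.8 + 32.34
= 43.11


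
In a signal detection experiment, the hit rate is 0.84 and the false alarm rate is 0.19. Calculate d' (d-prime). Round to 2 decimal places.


d' = z(HR) - z(FAR)
z(0.84) = 0.9945
z(0.19) = -0.8779
d' = 0.9945 - -0.8779
= 1.87


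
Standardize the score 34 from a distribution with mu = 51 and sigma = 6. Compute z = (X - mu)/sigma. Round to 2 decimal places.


z = (X - mu) / sigma
= (34 - 51) / 6
= -17 / 6
= -2.83


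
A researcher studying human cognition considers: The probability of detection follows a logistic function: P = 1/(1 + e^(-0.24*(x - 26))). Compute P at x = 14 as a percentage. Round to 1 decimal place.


P(x) = 1/(1 + e^(-0.24*(14 - 26)))
Exponent = -0.24 * -12 = 2.88
e^(2.88) = 17.814273
P = 1/(1 + 17.814273) = 0.053151
Percentage = 5.3


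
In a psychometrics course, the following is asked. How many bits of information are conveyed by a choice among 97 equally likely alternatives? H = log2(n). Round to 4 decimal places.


H = log2(n)
H = log2(97)
= 6.5999


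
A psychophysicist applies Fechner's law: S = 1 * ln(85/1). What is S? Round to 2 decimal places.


S = 1 * ln(85/1)
I/I0 = 85.0
ln(85.0) = 4.4427
S = 1 * 4.4427
= 4.44


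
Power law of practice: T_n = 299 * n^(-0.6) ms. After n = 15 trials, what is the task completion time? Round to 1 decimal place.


T_n = 299 * 15^(-0.6)
15^(-0.6) = 0.196945
T_n = 299 * 0.196945
= 58.9 ms


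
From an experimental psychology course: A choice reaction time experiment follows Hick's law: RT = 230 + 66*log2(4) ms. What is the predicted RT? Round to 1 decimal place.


RT = 230 + 66 * log2(4)
log2(4) = 2.0
RT = 230 + 66 * 2.0
= 230 + 132.0
= 362.0 ms


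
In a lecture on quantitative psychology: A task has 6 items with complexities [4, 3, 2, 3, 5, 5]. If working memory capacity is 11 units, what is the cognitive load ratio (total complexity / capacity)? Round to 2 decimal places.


Total complexity = 4 + 3 + 2 + 3 + 5 + 5 = 22
Load = total / capacity = 22 / 11
= 2.00
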